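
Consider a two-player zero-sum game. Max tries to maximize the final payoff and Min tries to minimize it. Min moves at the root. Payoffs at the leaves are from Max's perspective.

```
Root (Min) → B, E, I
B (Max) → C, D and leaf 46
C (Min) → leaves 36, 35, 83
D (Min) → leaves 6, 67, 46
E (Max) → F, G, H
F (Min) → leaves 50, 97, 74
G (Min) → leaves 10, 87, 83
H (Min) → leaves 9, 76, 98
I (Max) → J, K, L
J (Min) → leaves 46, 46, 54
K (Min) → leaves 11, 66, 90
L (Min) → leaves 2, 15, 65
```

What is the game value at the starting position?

C (Min): min(36, 35, 83) = 35
D (Min): min(6, 67, 46) = 6
B (Max): max(35, 6, 46) = 46
F (Min): min(50, 97, 74) = 50
G (Min): min(10, 87, 83) = 10
H (Min): min(9, 76, 98) = 9
E (Max): max(50, 10, 9) = 50
J (Min): min(46, 46, 54) = 46
K (Min): min(11, 66, 90) = 11
L (Min): min(2, 15, 65) = 2
I (Max): max(46, 11, 2) = 46
Root (Min): min(46, 50, 46) = 46

46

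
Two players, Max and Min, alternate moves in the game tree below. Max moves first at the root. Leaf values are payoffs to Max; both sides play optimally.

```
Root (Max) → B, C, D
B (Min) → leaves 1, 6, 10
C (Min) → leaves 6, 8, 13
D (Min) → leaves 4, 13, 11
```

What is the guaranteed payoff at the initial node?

B (Min): min(1, 6, 10) = 1
C (Min): min(6, 8, 13) = 6
D (Min): min(4, 13, 11) = 4
Root (Max): max(1, 6, 4) = 6

6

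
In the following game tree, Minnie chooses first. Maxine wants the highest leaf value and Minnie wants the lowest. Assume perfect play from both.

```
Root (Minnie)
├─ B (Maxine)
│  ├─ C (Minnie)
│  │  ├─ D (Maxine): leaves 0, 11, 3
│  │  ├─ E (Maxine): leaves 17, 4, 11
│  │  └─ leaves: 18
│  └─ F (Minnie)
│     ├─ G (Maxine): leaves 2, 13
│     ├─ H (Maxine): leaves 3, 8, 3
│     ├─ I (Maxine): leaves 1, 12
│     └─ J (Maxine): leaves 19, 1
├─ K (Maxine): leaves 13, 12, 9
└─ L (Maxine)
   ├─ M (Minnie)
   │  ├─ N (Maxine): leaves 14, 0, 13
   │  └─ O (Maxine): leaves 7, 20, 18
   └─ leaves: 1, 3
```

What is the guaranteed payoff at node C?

11

D: max(0, 11, 3) = 11
E: max(17, 4, 11) = 17
C: min(11, 17, 18) = 11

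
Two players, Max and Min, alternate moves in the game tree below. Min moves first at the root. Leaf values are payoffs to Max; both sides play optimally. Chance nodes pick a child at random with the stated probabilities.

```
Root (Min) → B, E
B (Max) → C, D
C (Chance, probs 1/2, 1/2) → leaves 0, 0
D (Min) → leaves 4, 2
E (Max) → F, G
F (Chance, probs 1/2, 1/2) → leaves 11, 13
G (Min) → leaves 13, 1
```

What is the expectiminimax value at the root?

C (Chance): 1/2·0 + 1/2·0 = 0
D (Min): min(4, 2) = 2
B (Max): max(0, 2) = 2
F (Chance): 1/2·11 + 1/2·13 = 12
G (Min): min(13, 1) = 1
E (Max): max(12, 1) = 12
Root (Min): min(2, 12) = 2

2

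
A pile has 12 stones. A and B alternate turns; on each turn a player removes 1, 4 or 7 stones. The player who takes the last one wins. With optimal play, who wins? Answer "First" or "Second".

First

i:   0  1  2  3  4  5  6  7  8  9 10 11 12
     L  W  L  W  W  L  W  W  L  W  L  W  W
Position 12 is W, so the first player wins.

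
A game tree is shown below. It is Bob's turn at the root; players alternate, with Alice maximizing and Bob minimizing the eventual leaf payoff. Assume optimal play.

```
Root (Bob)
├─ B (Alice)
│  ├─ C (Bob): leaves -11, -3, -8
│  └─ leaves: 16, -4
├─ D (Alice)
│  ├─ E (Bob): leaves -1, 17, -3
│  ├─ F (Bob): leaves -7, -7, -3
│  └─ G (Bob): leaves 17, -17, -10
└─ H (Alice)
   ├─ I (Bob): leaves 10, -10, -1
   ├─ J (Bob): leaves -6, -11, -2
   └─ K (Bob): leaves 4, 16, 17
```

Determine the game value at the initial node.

-3

C (Bob): min(-11, -3, -8) = -11
B (Alice): max(-11, 16, -4) = 16
E (Bob): min(-1, 17, -3) = -3
F (Bob): min(-7, -7, -3) = -7
G (Bob): min(17, -17, -10) = -17
D (Alice): max(-3, -7, -17) = -3
I (Bob): min(10, -10, -1) = -10
J (Bob): min(-6, -11, -2) = -11
K (Bob): min(4, 16, 17) = 4
H (Alice): max(-10, -11, 4) = 4
Root (Bob): min(16, -3, 4) = -3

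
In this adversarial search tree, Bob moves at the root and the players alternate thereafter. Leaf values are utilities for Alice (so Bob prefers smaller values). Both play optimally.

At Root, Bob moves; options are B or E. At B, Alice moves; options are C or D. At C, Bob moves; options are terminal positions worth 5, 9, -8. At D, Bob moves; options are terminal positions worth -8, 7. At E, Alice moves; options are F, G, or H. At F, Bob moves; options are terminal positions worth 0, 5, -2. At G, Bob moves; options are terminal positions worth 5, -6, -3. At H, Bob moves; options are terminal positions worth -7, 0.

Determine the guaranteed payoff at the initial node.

-8

C (Bob): min(5, 9, -8) = -8
D (Bob): min(-8, 7) = -8
B (Alice): max(-8, -8) = -8
F (Bob): min(0, 5, -2) = -2
G (Bob): min(5, -6, -3) = -6
H (Bob): min(-7, 0) = -7
E (Alice): max(-2, -6, -7) = -2
Root (Bob): min(-8, -2) = -8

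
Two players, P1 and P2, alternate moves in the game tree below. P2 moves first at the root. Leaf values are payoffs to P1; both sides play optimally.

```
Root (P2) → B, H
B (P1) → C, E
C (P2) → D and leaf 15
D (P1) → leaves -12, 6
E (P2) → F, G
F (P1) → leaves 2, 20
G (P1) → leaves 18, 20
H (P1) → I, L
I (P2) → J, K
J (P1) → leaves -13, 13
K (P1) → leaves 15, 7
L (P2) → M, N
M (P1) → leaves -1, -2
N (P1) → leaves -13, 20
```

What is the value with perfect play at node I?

J: max(-13, 13) = 13
K: max(15, 7) = 15
I: min(13, 15) = 13

13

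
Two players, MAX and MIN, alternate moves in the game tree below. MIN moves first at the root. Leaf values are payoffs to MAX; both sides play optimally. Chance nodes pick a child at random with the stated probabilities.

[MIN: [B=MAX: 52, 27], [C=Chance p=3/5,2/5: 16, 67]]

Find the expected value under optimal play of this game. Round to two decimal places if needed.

B (MAX): max(52, 27) = 52
C (Chance): 3/5·16 + 2/5·67 = 36.4
Root (MIN): min(52, 36.4) = 36.4

36.4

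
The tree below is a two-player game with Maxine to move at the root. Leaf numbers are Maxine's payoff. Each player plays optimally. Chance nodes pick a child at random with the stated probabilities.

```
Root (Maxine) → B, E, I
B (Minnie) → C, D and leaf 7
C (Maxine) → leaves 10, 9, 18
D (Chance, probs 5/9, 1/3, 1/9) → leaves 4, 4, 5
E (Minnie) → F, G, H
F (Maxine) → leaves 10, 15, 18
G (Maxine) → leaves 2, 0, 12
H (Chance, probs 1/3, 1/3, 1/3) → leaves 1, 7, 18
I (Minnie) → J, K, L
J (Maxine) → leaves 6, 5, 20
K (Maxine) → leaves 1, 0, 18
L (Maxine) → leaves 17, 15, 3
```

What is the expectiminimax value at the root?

C (Maxine): max(10, 9, 18) = 18
D (Chance): 5/9·4 + 1/3·4 + 1/9·5 = 4.11
B (Minnie): min(18, 4.11, 7) = 4.11
F (Maxine): max(10, 15, 18) = 18
G (Maxine): max(2, 0, 12) = 12
H (Chance): 1/3·1 + 1/3·7 + 1/3·18 = 8.67
E (Minnie): min(18, 12, 8.67) = 8.67
J (Maxine): max(6, 5, 20) = 20
K (Maxine): max(1, 0, 18) = 18
L (Maxine): max(17, 15, 3) = 17
I (Minnie): min(20, 18, 17) = 17
Root (Maxine): max(4.11, 8.67, 17) = 17

17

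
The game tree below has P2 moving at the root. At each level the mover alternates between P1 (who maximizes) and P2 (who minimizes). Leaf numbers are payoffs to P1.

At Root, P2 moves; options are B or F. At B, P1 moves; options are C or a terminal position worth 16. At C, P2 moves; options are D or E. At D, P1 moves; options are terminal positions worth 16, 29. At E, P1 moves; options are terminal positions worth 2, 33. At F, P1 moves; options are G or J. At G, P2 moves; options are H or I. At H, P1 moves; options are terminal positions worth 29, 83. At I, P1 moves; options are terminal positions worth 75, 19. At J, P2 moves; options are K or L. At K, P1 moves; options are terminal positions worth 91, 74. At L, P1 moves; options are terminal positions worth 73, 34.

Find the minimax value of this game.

29

D (P1): max(16, 29) = 29
E (P1): max(2, 33) = 33
C (P2): min(29, 33) = 29
B (P1): max(29, 16) = 29
H (P1): max(29, 83) = 83
I (P1): max(75, 19) = 75
G (P2): min(83, 75) = 75
K (P1): max(91, 74) = 91
L (P1): max(73, 34) = 73
J (P2): min(91, 73) = 73
F (P1): max(75, 73) = 75
Root (P2): min(29, 75) = 29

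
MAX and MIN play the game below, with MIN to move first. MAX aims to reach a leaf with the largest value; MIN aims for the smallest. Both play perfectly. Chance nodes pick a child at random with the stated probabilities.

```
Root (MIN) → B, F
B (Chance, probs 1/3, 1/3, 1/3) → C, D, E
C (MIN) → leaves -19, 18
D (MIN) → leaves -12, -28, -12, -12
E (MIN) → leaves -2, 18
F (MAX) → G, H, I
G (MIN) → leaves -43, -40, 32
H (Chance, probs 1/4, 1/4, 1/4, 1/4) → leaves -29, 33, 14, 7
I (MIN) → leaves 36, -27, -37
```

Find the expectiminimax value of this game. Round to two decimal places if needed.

C (MIN): min(-19, 18) = -19
D (MIN): min(-12, -28, -12, -12) = -28
E (MIN): min(-2, 18) = -2
B (Chance): 1/3·-19 + 1/3·-28 + 1/3·-2 = -16.33
G (MIN): min(-43, -40, 32) = -43
H (Chance): 1/4·-29 + 1/4·33 + 1/4·14 + 1/4·7 = 6.25
I (MIN): min(36, -27, -37) = -37
F (MAX): max(-43, 6.25, -37) = 6.25
Root (MIN): min(-16.33, 6.25) = -16.33

-16.33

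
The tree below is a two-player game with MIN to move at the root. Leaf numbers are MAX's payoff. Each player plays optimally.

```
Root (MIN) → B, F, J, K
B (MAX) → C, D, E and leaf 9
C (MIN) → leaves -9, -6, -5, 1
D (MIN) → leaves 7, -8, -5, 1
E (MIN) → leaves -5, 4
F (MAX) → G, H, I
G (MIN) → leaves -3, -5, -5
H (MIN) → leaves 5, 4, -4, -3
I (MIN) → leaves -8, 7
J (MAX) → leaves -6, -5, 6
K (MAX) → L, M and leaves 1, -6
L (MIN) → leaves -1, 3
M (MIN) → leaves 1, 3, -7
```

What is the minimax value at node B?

9

C: min(-9, -6, -5, 1) = -9
D: min(7, -8, -5, 1) = -8
E: min(-5, 4) = -5
B: max(-9, -8, -5, 9) = 9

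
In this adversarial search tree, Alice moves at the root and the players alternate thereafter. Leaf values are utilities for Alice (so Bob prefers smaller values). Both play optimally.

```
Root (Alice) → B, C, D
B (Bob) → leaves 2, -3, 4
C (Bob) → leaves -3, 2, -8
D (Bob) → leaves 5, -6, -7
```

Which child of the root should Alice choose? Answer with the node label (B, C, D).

B (Bob): min(2, -3, 4) = -3
C (Bob): min(-3, 2, -8) = -8
D (Bob): min(5, -6, -7) = -7
Root (Alice): max(-3, -8, -7) = -3
Alice picks the child with the highest value: B (value -3).

B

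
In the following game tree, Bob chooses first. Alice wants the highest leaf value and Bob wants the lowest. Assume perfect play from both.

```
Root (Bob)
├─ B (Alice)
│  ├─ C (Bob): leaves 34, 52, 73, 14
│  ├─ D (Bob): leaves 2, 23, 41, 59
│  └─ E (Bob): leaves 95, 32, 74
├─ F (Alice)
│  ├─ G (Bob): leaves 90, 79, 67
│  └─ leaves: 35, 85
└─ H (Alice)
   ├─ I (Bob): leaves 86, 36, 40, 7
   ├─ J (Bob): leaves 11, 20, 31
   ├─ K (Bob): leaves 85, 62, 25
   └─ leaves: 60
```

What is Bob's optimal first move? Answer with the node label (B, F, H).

B

C (Bob): min(34, 52, 73, 14) = 14
D (Bob): min(2, 23, 41, 59) = 2
E (Bob): min(95, 32, 74) = 32
B (Alice): max(14, 2, 32) = 32
G (Bob): min(90, 79, 67) = 67
F (Alice): max(67, 35, 85) = 85
I (Bob): min(86, 36, 40, 7) = 7
J (Bob): min(11, 20, 31) = 11
K (Bob): min(85, 62, 25) = 25
H (Alice): max(7, 11, 25, 60) = 60
Root (Bob): min(32, 85, 60) = 32
Bob picks the child with the lowest value: B (value 32).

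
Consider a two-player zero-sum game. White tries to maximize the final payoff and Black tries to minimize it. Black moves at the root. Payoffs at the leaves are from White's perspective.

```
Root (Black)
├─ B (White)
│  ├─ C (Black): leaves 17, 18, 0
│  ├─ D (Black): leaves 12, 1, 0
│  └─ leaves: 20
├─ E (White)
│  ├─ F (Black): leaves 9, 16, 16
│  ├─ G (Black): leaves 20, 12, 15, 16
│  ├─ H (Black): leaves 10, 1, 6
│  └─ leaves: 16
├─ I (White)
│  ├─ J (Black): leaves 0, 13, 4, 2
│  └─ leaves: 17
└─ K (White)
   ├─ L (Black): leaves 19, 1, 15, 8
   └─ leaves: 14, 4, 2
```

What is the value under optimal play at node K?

14

L: min(19, 1, 15, 8) = 1
K: max(1, 14, 4, 2) = 14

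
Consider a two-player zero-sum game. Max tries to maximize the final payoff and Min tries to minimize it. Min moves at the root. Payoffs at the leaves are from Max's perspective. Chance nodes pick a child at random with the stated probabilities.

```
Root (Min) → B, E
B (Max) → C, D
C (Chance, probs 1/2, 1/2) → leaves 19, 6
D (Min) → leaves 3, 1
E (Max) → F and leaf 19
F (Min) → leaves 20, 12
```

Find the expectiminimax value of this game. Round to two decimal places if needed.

12.5

C (Chance): 1/2·19 + 1/2·6 = 12.5
D (Min): min(3, 1) = 1
B (Max): max(12.5, 1) = 12.5
F (Min): min(20, 12) = 12
E (Max): max(12, 19) = 19
Root (Min): min(12.5, 19) = 12.5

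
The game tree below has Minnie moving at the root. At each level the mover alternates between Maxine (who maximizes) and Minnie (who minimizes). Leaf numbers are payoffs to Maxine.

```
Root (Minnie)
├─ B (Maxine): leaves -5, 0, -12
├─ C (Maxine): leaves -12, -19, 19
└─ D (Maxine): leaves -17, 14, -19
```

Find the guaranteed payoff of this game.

0

B (Maxine): max(-5, 0, -12) = 0
C (Maxine): max(-12, -19, 19) = 19
D (Maxine): max(-17, 14, -19) = 14
Root (Minnie): min(0, 19, 14) = 0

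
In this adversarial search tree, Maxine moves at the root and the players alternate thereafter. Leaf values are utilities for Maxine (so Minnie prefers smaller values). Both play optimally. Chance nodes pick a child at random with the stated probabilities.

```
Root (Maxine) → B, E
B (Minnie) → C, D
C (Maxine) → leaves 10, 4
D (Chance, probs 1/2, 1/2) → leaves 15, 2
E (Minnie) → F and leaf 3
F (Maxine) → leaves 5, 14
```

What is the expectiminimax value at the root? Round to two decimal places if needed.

C (Maxine): max(10, 4) = 10
D (Chance): 1/2·15 + 1/2·2 = 8.5
B (Minnie): min(10, 8.5) = 8.5
F (Maxine): max(5, 14) = 14
E (Minnie): min(14, 3) = 3
Root (Maxine): max(8.5, 3) = 8.5

8.5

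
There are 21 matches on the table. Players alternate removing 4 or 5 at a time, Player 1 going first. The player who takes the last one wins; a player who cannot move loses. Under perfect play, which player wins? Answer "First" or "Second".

Mark each pile size as W (mover wins) or L (mover loses):
i:   0  1  2  3  4  5  6  7  8  9 10 11 12 13 14 15 16 17 18 19 20 21
     L  L  L  L  W  W  W  W  W  L  L  L  L  W  W  W  W  W  L  L  L  L
Position 21 is L, so the second player wins.

Second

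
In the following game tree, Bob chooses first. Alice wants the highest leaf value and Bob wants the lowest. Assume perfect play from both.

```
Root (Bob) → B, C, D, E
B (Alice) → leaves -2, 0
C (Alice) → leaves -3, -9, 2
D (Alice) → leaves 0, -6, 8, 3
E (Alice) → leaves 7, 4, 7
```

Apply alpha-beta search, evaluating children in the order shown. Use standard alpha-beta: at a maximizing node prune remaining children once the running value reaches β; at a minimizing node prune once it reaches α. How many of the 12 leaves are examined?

B [α=-∞,β=+∞]: v=0
C [α=-∞,β=0]: v=2
D [α=-∞,β=0]: v=0 after child 1 ≥ β → β-cutoff, skip 3
E [α=-∞,β=0]: v=7 after child 1 ≥ β → β-cutoff, skip 2
Root [α=-∞,β=+∞]: v=0
Leaves evaluated: 7 of 12.

7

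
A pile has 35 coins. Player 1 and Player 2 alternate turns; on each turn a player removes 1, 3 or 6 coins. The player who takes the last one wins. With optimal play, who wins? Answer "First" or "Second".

First

i:   0  1  2  3  4  5  6  7  8  9 10 11 12 13 14 15 16 17 18 19 20 21 22 23 24 25 26 27 28 29 30 31 32 33 34 35
     L  W  L  W  L  W  W  W  W  L  W  L  W  L  W  W  W  W  L  W  L  W  L  W  W  W  W  L  W  L  W  L  W  W  W  W
Position 35 is W, so the first player wins.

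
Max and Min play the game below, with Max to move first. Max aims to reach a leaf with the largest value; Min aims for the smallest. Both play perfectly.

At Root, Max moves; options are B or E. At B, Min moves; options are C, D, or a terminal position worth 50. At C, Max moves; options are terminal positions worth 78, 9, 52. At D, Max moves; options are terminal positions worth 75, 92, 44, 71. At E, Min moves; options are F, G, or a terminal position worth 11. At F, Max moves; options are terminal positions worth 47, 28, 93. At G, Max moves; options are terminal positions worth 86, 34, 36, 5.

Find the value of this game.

50

C (Max): max(78, 9, 52) = 78
D (Max): max(75, 92, 44, 71) = 92
B (Min): min(78, 92, 50) = 50
F (Max): max(47, 28, 93) = 93
G (Max): max(86, 34, 36, 5) = 86
E (Min): min(93, 86, 11) = 11
Root (Max): max(50, 11) = 50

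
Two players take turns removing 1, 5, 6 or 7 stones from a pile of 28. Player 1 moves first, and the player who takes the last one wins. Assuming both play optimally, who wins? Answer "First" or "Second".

Second

Positions where the player to move wins (W) vs loses (L):
i:   0  1  2  3  4  5  6  7  8  9 10 11 12 13 14 15 16 17 18 19 20 21 22 23 24 25 26 27 28
     L  W  L  W  L  W  W  W  W  W  W  W  L  W  L  W  L  W  W  W  W  W  W  W  L  W  L  W  L
Position 28 is L, so the second player wins.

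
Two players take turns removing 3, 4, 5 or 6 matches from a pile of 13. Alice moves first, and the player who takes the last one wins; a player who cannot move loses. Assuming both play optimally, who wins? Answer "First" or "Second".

First

i:   0  1  2  3  4  5  6  7  8  9 10 11 12 13
     L  L  L  W  W  W  W  W  W  L  L  L  W  W
Position 13 is W, so the first player wins.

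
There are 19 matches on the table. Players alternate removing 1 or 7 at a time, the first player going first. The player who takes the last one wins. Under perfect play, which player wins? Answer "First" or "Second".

First

Mark each pile size as W (mover wins) or L (mover loses):
i:   0  1  2  3  4  5  6  7  8  9 10 11 12 13 14 15 16 17 18 19
     L  W  L  W  L  W  L  W  L  W  L  W  L  W  L  W  L  W  L  W
Position 19 is W, so the first player wins.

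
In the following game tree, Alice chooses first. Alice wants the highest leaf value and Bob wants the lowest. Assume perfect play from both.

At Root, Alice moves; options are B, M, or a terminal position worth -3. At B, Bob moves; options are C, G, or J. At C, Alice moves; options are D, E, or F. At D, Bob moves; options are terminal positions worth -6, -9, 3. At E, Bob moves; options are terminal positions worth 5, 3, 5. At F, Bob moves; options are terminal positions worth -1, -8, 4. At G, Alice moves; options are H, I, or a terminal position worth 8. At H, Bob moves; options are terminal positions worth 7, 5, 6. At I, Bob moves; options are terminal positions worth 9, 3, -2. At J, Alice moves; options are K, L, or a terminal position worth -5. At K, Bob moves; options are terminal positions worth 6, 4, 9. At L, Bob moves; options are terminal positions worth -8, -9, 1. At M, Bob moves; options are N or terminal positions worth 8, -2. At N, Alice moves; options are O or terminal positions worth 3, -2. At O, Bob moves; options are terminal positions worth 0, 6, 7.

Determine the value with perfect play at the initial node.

D (Bob): min(-6, -9, 3) = -9
E (Bob): min(5, 3, 5) = 3
F (Bob): min(-1, -8, 4) = -8
C (Alice): max(-9, 3, -8) = 3
H (Bob): min(7, 5, 6) = 5
I (Bob): min(9, 3, -2) = -2
G (Alice): max(5, -2, 8) = 8
K (Bob): min(6, 4, 9) = 4
L (Bob): min(-8, -9, 1) = -9
J (Alice): max(4, -9, -5) = 4
B (Bob): min(3, 8, 4) = 3
O (Bob): min(0, 6, 7) = 0
N (Alice): max(0, 3, -2) = 3
M (Bob): min(3, 8, -2) = -2
Root (Alice): max(3, -2, -3) = 3

3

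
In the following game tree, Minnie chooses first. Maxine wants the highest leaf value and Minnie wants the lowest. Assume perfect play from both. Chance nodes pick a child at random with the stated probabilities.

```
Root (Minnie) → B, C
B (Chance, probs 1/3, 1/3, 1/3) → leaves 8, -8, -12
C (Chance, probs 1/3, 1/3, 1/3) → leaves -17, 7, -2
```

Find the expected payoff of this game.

-4

B (Chance): 1/3·8 + 1/3·-8 + 1/3·-12 = -4
C (Chance): 1/3·-17 + 1/3·7 + 1/3·-2 = -4
Root (Minnie): min(-4, -4) = -4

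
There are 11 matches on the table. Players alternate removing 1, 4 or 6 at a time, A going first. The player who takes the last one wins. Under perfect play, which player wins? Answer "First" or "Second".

Compute winning (W) and losing (L) positions by backward induction:
i:   0  1  2  3  4  5  6  7  8  9 10 11
     L  W  L  W  W  L  W  L  W  W  L  W
Position 11 is W, so the first player wins.

First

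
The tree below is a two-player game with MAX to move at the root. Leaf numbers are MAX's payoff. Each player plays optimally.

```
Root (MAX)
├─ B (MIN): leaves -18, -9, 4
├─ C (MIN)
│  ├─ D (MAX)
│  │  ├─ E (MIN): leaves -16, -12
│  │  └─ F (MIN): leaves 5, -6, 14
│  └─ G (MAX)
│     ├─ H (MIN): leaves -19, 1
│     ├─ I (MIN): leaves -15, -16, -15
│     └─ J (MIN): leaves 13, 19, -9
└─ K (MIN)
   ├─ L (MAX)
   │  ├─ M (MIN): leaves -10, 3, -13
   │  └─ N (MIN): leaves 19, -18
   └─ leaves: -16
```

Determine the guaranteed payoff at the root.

-9

B (MIN): min(-18, -9, 4) = -18
E (MIN): min(-16, -12) = -16
F (MIN): min(5, -6, 14) = -6
D (MAX): max(-16, -6) = -6
H (MIN): min(-19, 1) = -19
I (MIN): min(-15, -16, -15) = -16
J (MIN): min(13, 19, -9) = -9
G (MAX): max(-19, -16, -9) = -9
C (MIN): min(-6, -9) = -9
M (MIN): min(-10, 3, -13) = -13
N (MIN): min(19, -18) = -18
L (MAX): max(-13, -18) = -13
K (MIN): min(-13, -16) = -16
Root (MAX): max(-18, -9, -16) = -9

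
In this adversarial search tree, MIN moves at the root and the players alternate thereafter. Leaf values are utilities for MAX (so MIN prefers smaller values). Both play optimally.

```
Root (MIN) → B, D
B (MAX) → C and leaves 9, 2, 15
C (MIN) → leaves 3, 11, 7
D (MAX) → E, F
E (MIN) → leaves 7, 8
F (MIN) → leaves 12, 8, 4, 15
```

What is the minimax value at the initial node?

C (MIN): min(3, 11, 7) = 3
B (MAX): max(3, 9, 2, 15) = 15
E (MIN): min(7, 8) = 7
F (MIN): min(12, 8, 4, 15) = 4
D (MAX): max(7, 4) = 7
Root (MIN): min(15, 7) = 7

7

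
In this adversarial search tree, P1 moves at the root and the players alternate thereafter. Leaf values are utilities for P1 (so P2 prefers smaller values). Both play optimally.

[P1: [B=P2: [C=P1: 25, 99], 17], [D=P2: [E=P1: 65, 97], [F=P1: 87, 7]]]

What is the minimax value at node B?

17

C: max(25, 99) = 99
B: min(99, 17) = 17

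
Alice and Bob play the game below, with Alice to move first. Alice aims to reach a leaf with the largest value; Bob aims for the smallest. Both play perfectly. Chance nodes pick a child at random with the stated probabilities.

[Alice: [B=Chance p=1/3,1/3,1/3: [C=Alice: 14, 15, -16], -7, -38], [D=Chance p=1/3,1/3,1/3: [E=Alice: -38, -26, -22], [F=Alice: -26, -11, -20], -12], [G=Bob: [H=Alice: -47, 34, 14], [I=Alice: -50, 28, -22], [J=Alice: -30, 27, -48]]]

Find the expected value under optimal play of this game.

C (Alice): max(14, 15, -16) = 15
B (Chance): 1/3·15 + 1/3·-7 + 1/3·-38 = -10
E (Alice): max(-38, -26, -22) = -22
F (Alice): max(-26, -11, -20) = -11
D (Chance): 1/3·-22 + 1/3·-11 + 1/3·-12 = -15
H (Alice): max(-47, 34, 14) = 34
I (Alice): max(-50, 28, -22) = 28
J (Alice): max(-30, 27, -48) = 27
G (Bob): min(34, 28, 27) = 27
Root (Alice): max(-10, -15, 27) = 27

27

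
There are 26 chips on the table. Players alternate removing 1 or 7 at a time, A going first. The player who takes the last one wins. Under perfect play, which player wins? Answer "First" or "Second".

Positions where the player to move wins (W) vs loses (L):
i:   0  1  2  3  4  5  6  7  8  9 10 11 12 13 14 15 16 17 18 19 20 21 22 23 24 25 26
     L  W  L  W  L  W  L  W  L  W  L  W  L  W  L  W  L  W  L  W  L  W  L  W  L  W  L
Position 26 is L, so the second player wins.

Second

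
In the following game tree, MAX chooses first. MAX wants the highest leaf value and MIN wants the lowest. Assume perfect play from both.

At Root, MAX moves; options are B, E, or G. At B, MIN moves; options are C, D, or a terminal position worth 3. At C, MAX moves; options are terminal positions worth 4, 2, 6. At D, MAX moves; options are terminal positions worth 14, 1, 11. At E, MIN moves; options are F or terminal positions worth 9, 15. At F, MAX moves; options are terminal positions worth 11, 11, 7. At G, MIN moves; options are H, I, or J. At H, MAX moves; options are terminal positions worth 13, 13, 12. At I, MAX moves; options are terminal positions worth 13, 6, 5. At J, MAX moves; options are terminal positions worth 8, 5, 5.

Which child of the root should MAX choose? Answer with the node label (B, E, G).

E

C (MAX): max(4, 2, 6) = 6
D (MAX): max(14, 1, 11) = 14
B (MIN): min(6, 14, 3) = 3
F (MAX): max(11, 11, 7) = 11
E (MIN): min(11, 9, 15) = 9
H (MAX): max(13, 13, 12) = 13
I (MAX): max(13, 6, 5) = 13
J (MAX): max(8, 5, 5) = 8
G (MIN): min(13, 13, 8) = 8
Root (MAX): max(3, 9, 8) = 9
MAX picks the child with the highest value: E (value 9).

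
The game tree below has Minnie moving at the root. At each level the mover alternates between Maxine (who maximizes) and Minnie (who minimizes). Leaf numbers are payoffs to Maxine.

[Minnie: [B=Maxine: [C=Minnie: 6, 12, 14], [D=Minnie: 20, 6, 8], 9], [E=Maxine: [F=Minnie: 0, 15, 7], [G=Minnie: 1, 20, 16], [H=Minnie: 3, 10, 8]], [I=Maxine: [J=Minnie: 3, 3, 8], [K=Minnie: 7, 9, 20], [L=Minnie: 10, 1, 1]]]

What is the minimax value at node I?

J: min(3, 3, 8) = 3
K: min(7, 9, 20) = 7
L: min(10, 1, 1) = 1
I: max(3, 7, 1) = 7

7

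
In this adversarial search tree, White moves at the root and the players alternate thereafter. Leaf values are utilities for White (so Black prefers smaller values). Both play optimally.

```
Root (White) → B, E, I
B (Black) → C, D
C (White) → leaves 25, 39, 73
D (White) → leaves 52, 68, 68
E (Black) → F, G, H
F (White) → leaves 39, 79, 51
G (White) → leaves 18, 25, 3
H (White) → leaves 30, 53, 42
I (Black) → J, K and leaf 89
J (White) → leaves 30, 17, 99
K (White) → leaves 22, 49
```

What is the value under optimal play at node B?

C: max(25, 39, 73) = 73
D: max(52, 68, 68) = 68
B: min(73, 68) = 68

68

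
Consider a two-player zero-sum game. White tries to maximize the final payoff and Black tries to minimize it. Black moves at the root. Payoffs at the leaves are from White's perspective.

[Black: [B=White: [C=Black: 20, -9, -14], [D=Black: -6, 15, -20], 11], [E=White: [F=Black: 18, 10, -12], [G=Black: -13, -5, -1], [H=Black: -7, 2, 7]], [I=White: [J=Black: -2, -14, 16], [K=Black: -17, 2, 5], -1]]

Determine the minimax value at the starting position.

C (Black): min(20, -9, -14) = -14
D (Black): min(-6, 15, -20) = -20
B (White): max(-14, -20, 11) = 11
F (Black): min(18, 10, -12) = -12
G (Black): min(-13, -5, -1) = -13
H (Black): min(-7, 2, 7) = -7
E (White): max(-12, -13, -7) = -7
J (Black): min(-2, -14, 16) = -14
K (Black): min(-17, 2, 5) = -17
I (White): max(-14, -17, -1) = -1
Root (Black): min(11, -7, -1) = -7

-7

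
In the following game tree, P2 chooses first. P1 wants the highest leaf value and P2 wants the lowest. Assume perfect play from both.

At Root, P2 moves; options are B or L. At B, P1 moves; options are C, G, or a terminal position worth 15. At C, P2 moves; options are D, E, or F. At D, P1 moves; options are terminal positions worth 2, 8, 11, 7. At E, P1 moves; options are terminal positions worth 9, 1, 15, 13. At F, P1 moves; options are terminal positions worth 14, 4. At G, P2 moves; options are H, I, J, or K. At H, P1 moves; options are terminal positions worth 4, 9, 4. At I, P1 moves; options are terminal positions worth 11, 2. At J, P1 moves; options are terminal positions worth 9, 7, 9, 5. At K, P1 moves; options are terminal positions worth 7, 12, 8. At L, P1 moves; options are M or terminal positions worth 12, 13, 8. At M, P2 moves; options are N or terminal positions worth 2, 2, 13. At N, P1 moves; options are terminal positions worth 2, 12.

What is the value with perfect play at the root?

13

D (P1): max(2, 8, 11, 7) = 11
E (P1): max(9, 1, 15, 13) = 15
F (P1): max(14, 4) = 14
C (P2): min(11, 15, 14) = 11
H (P1): max(4, 9, 4) = 9
I (P1): max(11, 2) = 11
J (P1): max(9, 7, 9, 5) = 9
K (P1): max(7, 12, 8) = 12
G (P2): min(9, 11, 9, 12) = 9
B (P1): max(11, 9, 15) = 15
N (P1): max(2, 12) = 12
M (P2): min(12, 2, 2, 13) = 2
L (P1): max(2, 12, 13, 8) = 13
Root (P2): min(15, 13) = 13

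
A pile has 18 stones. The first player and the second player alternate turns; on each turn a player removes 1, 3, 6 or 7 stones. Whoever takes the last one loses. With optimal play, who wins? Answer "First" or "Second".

First

Mark each pile size as W (mover wins) or L (mover loses):
i:   0  1  2  3  4  5  6  7  8  9 10 11 12 13 14 15 16 17 18
     W  L  W  L  W  L  W  W  W  W  W  W  W  L  W  L  W  L  W
Position 18 is W, so the first player wins.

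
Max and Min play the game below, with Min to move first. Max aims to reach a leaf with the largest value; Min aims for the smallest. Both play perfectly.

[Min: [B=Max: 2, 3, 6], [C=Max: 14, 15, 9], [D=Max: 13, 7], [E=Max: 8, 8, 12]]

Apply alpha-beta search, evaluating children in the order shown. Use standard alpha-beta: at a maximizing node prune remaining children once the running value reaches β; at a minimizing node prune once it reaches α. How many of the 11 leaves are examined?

B [α=-∞,β=+∞]: v=6
C [α=-∞,β=6]: v=14 after child 1 ≥ β → β-cutoff, skip 2
D [α=-∞,β=6]: v=13 after child 1 ≥ β → β-cutoff, skip 1
E [α=-∞,β=6]: v=8 after child 1 ≥ β → β-cutoff, skip 2
Root [α=-∞,β=+∞]: v=6
Leaves evaluated: 6 of 11.

6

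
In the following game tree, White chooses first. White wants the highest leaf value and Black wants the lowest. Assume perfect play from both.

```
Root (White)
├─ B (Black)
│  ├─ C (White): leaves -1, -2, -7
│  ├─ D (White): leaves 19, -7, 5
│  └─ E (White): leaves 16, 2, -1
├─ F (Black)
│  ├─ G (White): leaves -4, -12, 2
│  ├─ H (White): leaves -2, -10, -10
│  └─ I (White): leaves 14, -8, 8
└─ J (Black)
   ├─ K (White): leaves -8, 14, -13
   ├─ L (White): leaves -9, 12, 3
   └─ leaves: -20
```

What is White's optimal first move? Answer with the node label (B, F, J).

C (White): max(-1, -2, -7) = -1
D (White): max(19, -7, 5) = 19
E (White): max(16, 2, -1) = 16
B (Black): min(-1, 19, 16) = -1
G (White): max(-4, -12, 2) = 2
H (White): max(-2, -10, -10) = -2
I (White): max(14, -8, 8) = 14
F (Black): min(2, -2, 14) = -2
K (White): max(-8, 14, -13) = 14
L (White): max(-9, 12, 3) = 12
J (Black): min(14, 12, -20) = -20
Root (White): max(-1, -2, -20) = -1
White picks the child with the highest value: B (value -1).

B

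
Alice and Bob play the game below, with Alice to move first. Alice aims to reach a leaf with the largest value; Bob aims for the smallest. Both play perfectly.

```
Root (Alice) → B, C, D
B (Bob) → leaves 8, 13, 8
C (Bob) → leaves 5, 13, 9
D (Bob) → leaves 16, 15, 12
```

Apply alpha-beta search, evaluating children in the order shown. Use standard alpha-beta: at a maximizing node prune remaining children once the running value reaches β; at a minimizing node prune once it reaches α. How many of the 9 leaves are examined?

7

B [α=-∞,β=+∞]: v=8
C [α=8,β=+∞]: v=5 after child 1 ≤ α → α-cutoff, skip 2
D [α=8,β=+∞]: v=12
Root [α=-∞,β=+∞]: v=12
Leaves evaluated: 7 of 9.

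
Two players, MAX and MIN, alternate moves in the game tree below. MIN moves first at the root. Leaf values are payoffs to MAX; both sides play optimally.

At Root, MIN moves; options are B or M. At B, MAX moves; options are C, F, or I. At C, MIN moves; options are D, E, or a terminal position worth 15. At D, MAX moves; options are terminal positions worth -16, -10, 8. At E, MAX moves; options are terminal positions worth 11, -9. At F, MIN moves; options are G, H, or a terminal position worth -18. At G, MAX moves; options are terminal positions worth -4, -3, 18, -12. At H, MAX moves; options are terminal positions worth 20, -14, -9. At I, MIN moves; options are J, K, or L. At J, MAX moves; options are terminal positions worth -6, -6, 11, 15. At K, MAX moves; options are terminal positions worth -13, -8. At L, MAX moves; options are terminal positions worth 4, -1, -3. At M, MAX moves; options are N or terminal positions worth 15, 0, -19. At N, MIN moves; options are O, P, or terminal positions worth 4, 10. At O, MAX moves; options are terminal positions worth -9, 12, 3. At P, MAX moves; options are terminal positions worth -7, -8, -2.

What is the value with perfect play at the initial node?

D (MAX): max(-16, -10, 8) = 8
E (MAX): max(11, -9) = 11
C (MIN): min(8, 11, 15) = 8
G (MAX): max(-4, -3, 18, -12) = 18
H (MAX): max(20, -14, -9) = 20
F (MIN): min(18, 20, -18) = -18
J (MAX): max(-6, -6, 11, 15) = 15
K (MAX): max(-13, -8) = -8
L (MAX): max(4, -1, -3) = 4
I (MIN): min(15, -8, 4) = -8
B (MAX): max(8, -18, -8) = 8
O (MAX): max(-9, 12, 3) = 12
P (MAX): max(-7, -8, -2) = -2
N (MIN): min(12, -2, 4, 10) = -2
M (MAX): max(-2, 15, 0, -19) = 15
Root (MIN): min(8, 15) = 8

8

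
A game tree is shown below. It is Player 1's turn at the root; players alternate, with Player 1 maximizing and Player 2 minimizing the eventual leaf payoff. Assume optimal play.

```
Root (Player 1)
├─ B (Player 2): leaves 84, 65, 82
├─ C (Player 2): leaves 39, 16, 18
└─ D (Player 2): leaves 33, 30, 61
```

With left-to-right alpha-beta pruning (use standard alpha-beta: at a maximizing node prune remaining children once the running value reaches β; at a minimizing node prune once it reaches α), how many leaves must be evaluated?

B [α=-∞,β=+∞]: v=65
C [α=65,β=+∞]: v=39 after child 1 ≤ α → α-cutoff, skip 2
D [α=65,β=+∞]: v=33 after child 1 ≤ α → α-cutoff, skip 2
Root [α=-∞,β=+∞]: v=65
Leaves evaluated: 5 of 9.

5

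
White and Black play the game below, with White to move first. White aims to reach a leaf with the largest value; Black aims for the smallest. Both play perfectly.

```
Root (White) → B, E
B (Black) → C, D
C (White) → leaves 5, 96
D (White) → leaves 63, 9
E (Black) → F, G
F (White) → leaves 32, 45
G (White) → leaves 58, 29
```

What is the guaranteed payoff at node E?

45

F: max(32, 45) = 45
G: max(58, 29) = 58
E: min(45, 58) = 45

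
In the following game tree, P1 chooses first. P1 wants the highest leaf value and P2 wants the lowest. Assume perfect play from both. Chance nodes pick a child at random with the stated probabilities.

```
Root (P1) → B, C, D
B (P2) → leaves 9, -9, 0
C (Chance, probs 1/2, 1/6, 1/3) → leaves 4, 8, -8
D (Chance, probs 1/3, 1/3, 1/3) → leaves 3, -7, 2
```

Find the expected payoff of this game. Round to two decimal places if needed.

0.67

B (P2): min(9, -9, 0) = -9
C (Chance): 1/2·4 + 1/6·8 + 1/3·-8 = 0.67
D (Chance): 1/3·3 + 1/3·-7 + 1/3·2 = -0.67
Root (P1): max(-9, 0.67, -0.67) = 0.67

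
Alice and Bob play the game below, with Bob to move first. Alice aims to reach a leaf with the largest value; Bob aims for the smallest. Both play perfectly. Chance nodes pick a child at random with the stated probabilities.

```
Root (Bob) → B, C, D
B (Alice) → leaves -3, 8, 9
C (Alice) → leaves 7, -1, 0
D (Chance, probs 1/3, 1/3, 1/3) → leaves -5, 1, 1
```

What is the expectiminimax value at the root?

B (Alice): max(-3, 8, 9) = 9
C (Alice): max(7, -1, 0) = 7
D (Chance): 1/3·-5 + 1/3·1 + 1/3·1 = -1
Root (Bob): min(9, 7, -1) = -1

-1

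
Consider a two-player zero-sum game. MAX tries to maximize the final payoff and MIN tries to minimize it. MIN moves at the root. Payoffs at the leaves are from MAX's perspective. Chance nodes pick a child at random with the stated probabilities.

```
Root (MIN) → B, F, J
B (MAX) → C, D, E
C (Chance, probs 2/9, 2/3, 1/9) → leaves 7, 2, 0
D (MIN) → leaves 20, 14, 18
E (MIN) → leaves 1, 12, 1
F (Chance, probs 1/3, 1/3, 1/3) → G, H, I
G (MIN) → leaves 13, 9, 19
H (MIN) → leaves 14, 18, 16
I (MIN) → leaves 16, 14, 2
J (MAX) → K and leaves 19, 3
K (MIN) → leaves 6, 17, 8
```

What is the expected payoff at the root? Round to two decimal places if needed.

C (Chance): 2/9·7 + 2/3·2 + 1/9·0 = 2.89
D (MIN): min(20, 14, 18) = 14
E (MIN): min(1, 12, 1) = 1
B (MAX): max(2.89, 14, 1) = 14
G (MIN): min(13, 9, 19) = 9
H (MIN): min(14, 18, 16) = 14
I (MIN): min(16, 14, 2) = 2
F (Chance): 1/3·9 + 1/3·14 + 1/3·2 = 8.33
K (MIN): min(6, 17, 8) = 6
J (MAX): max(6, 19, 3) = 19
Root (MIN): min(14, 8.33, 19) = 8.33

8.33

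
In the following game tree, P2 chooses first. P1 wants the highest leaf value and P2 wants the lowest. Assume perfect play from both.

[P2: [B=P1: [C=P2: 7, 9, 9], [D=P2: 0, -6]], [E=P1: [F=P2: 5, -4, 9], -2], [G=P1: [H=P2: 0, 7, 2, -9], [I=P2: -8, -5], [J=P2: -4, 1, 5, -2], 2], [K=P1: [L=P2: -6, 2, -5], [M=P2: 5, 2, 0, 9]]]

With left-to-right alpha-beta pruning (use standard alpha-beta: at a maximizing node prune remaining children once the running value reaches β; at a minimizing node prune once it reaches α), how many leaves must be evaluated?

C [α=-∞,β=+∞]: v=7
D [α=7,β=+∞]: v=0 after child 1 ≤ α → α-cutoff, skip 1
B [α=-∞,β=+∞]: v=7
F [α=-∞,β=7]: v=-4
E [α=-∞,β=7]: v=-2
H [α=-∞,β=-2]: v=-9
I [α=-9,β=-2]: v=-8
J [α=-8,β=-2]: v=-4
G [α=-∞,β=-2]: v=2
L [α=-∞,β=-2]: v=-6
M [α=-6,β=-2]: v=0
K [α=-∞,β=-2]: v=0
Root [α=-∞,β=+∞]: v=-2
Leaves evaluated: 26 of 27.

26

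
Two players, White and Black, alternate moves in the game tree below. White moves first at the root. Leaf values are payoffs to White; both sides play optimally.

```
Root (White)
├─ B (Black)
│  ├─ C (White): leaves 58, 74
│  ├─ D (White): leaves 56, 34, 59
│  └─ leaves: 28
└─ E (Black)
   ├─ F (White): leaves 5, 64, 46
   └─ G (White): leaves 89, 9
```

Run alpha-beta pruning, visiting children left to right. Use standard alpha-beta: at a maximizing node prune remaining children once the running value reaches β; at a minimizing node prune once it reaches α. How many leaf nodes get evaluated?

10

C [α=-∞,β=+∞]: v=74
D [α=-∞,β=74]: v=59
B [α=-∞,β=+∞]: v=28
F [α=28,β=+∞]: v=64
G [α=28,β=64]: v=89 after child 1 ≥ β → β-cutoff, skip 1
E [α=28,β=+∞]: v=64
Root [α=-∞,β=+∞]: v=64
Leaves evaluated: 10 of 11.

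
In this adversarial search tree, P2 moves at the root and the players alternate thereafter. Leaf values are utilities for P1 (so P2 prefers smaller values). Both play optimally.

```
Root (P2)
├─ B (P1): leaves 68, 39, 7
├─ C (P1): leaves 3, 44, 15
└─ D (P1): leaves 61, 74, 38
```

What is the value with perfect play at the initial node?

B (P1): max(68, 39, 7) = 68
C (P1): max(3, 44, 15) = 44
D (P1): max(61, 74, 38) = 74
Root (P2): min(68, 44, 74) = 44

44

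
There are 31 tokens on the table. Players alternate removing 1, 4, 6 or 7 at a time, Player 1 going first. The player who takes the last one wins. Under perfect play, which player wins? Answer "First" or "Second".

Compute winning (W) and losing (L) positions by backward induction:
i:   0  1  2  3  4  5  6  7  8  9 10 11 12 13 14 15 16 17 18 19 20 21 22 23 24 25 26 27 28 29 30 31
     L  W  L  W  W  L  W  W  W  W  L  W  W  L  W  L  W  W  L  W  W  W  W  L  W  W  L  W  L  W  W  L
Position 31 is L, so the second player wins.

Second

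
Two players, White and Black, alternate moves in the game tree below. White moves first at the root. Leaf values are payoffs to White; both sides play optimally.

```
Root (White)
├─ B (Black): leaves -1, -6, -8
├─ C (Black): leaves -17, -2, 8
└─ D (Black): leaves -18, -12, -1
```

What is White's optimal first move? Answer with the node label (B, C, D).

B

B (Black): min(-1, -6, -8) = -8
C (Black): min(-17, -2, 8) = -17
D (Black): min(-18, -12, -1) = -18
Root (White): max(-8, -17, -18) = -8
White picks the child with the highest value: B (value -8).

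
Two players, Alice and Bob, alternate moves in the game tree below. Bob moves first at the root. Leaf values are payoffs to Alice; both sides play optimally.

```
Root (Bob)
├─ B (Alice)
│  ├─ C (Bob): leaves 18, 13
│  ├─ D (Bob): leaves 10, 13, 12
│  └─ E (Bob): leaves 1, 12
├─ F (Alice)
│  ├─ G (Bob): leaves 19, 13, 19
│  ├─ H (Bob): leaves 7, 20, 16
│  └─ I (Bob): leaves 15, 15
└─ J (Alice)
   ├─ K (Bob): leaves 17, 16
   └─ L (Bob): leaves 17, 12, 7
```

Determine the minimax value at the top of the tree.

C (Bob): min(18, 13) = 13
D (Bob): min(10, 13, 12) = 10
E (Bob): min(1, 12) = 1
B (Alice): max(13, 10, 1) = 13
G (Bob): min(19, 13, 19) = 13
H (Bob): min(7, 20, 16) = 7
I (Bob): min(15, 15) = 15
F (Alice): max(13, 7, 15) = 15
K (Bob): min(17, 16) = 16
L (Bob): min(17, 12, 7) = 7
J (Alice): max(16, 7) = 16
Root (Bob): min(13, 15, 16) = 13

13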